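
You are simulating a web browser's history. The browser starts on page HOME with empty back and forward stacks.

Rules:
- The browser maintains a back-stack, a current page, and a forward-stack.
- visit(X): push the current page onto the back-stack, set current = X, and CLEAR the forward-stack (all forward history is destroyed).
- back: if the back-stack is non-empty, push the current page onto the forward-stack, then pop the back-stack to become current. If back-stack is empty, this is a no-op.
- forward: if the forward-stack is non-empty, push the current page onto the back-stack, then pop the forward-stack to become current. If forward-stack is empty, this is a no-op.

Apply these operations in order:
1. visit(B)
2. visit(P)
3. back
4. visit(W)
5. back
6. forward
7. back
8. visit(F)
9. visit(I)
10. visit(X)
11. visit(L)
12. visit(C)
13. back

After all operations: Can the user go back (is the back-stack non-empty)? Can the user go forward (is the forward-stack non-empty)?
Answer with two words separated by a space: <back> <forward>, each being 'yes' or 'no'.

After 1 (visit(B)): cur=B back=1 fwd=0
After 2 (visit(P)): cur=P back=2 fwd=0
After 3 (back): cur=B back=1 fwd=1
After 4 (visit(W)): cur=W back=2 fwd=0
After 5 (back): cur=B back=1 fwd=1
After 6 (forward): cur=W back=2 fwd=0
After 7 (back): cur=B back=1 fwd=1
After 8 (visit(F)): cur=F back=2 fwd=0
After 9 (visit(I)): cur=I back=3 fwd=0
After 10 (visit(X)): cur=X back=4 fwd=0
After 11 (visit(L)): cur=L back=5 fwd=0
After 12 (visit(C)): cur=C back=6 fwd=0
After 13 (back): cur=L back=5 fwd=1

Answer: yes yes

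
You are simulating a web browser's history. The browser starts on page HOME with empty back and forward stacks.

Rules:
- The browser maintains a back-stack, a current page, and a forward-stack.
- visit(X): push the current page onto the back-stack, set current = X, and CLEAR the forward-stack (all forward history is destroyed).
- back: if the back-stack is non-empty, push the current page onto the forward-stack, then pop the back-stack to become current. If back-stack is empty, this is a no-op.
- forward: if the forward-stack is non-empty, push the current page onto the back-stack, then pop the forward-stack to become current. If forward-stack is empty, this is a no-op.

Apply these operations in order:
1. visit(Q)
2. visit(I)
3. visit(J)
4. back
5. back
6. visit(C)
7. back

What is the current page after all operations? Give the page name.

Answer: Q

Derivation:
After 1 (visit(Q)): cur=Q back=1 fwd=0
After 2 (visit(I)): cur=I back=2 fwd=0
After 3 (visit(J)): cur=J back=3 fwd=0
After 4 (back): cur=I back=2 fwd=1
After 5 (back): cur=Q back=1 fwd=2
After 6 (visit(C)): cur=C back=2 fwd=0
After 7 (back): cur=Q back=1 fwd=1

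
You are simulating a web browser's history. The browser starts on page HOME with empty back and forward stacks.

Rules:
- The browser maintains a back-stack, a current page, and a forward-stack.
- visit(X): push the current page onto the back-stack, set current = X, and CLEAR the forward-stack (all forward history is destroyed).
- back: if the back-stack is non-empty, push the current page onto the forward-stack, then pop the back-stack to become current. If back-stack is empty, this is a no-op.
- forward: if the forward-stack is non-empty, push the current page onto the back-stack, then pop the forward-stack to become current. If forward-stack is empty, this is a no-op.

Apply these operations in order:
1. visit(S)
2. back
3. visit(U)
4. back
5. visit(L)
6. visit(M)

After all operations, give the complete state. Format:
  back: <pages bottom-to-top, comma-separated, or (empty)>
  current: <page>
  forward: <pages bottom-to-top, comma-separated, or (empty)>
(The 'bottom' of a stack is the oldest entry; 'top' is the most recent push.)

After 1 (visit(S)): cur=S back=1 fwd=0
After 2 (back): cur=HOME back=0 fwd=1
After 3 (visit(U)): cur=U back=1 fwd=0
After 4 (back): cur=HOME back=0 fwd=1
After 5 (visit(L)): cur=L back=1 fwd=0
After 6 (visit(M)): cur=M back=2 fwd=0

Answer: back: HOME,L
current: M
forward: (empty)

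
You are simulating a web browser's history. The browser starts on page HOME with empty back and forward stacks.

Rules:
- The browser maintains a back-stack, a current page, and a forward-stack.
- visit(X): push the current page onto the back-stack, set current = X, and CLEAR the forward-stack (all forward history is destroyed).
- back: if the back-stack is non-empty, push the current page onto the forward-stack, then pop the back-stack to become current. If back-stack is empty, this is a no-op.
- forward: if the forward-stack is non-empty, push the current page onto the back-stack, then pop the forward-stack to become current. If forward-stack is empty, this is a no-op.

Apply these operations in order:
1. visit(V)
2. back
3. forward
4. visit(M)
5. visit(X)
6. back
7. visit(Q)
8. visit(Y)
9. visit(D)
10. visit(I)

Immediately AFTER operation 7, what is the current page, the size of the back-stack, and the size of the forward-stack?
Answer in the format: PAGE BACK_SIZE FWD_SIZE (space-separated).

After 1 (visit(V)): cur=V back=1 fwd=0
After 2 (back): cur=HOME back=0 fwd=1
After 3 (forward): cur=V back=1 fwd=0
After 4 (visit(M)): cur=M back=2 fwd=0
After 5 (visit(X)): cur=X back=3 fwd=0
After 6 (back): cur=M back=2 fwd=1
After 7 (visit(Q)): cur=Q back=3 fwd=0

Q 3 0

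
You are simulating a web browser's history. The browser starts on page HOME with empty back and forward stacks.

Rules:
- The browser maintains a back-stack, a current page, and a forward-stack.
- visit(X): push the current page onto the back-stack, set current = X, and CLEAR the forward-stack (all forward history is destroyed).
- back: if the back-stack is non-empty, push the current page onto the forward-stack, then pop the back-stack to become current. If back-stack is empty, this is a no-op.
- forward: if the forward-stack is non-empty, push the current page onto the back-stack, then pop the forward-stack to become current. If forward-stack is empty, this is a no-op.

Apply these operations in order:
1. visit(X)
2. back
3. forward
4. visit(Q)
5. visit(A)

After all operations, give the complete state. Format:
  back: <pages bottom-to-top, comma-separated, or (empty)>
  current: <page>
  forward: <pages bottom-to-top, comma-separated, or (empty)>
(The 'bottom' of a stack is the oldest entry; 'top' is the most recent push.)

After 1 (visit(X)): cur=X back=1 fwd=0
After 2 (back): cur=HOME back=0 fwd=1
After 3 (forward): cur=X back=1 fwd=0
After 4 (visit(Q)): cur=Q back=2 fwd=0
After 5 (visit(A)): cur=A back=3 fwd=0

Answer: back: HOME,X,Q
current: A
forward: (empty)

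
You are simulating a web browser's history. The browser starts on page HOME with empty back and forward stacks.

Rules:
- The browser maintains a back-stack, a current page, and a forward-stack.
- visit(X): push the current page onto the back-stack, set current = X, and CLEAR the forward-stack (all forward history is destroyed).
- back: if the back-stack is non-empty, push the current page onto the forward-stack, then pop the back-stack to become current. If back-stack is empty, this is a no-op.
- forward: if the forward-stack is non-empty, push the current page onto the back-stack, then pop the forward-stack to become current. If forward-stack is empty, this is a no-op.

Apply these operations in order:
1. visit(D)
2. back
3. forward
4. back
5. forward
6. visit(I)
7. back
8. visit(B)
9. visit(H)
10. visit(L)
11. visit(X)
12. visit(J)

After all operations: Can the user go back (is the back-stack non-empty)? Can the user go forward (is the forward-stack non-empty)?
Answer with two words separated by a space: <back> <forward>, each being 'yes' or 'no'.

Answer: yes no

Derivation:
After 1 (visit(D)): cur=D back=1 fwd=0
After 2 (back): cur=HOME back=0 fwd=1
After 3 (forward): cur=D back=1 fwd=0
After 4 (back): cur=HOME back=0 fwd=1
After 5 (forward): cur=D back=1 fwd=0
After 6 (visit(I)): cur=I back=2 fwd=0
After 7 (back): cur=D back=1 fwd=1
After 8 (visit(B)): cur=B back=2 fwd=0
After 9 (visit(H)): cur=H back=3 fwd=0
After 10 (visit(L)): cur=L back=4 fwd=0
After 11 (visit(X)): cur=X back=5 fwd=0
After 12 (visit(J)): cur=J back=6 fwd=0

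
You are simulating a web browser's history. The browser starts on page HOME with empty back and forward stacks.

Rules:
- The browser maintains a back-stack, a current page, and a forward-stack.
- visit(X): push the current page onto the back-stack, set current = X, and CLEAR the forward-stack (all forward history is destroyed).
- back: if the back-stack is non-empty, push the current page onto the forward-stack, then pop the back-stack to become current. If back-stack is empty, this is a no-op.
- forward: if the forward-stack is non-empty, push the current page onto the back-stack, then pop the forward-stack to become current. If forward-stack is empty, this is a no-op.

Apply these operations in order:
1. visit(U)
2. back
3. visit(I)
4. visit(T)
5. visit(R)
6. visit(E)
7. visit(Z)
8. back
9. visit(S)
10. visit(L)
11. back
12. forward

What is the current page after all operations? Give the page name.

After 1 (visit(U)): cur=U back=1 fwd=0
After 2 (back): cur=HOME back=0 fwd=1
After 3 (visit(I)): cur=I back=1 fwd=0
After 4 (visit(T)): cur=T back=2 fwd=0
After 5 (visit(R)): cur=R back=3 fwd=0
After 6 (visit(E)): cur=E back=4 fwd=0
After 7 (visit(Z)): cur=Z back=5 fwd=0
After 8 (back): cur=E back=4 fwd=1
After 9 (visit(S)): cur=S back=5 fwd=0
After 10 (visit(L)): cur=L back=6 fwd=0
After 11 (back): cur=S back=5 fwd=1
After 12 (forward): cur=L back=6 fwd=0

Answer: L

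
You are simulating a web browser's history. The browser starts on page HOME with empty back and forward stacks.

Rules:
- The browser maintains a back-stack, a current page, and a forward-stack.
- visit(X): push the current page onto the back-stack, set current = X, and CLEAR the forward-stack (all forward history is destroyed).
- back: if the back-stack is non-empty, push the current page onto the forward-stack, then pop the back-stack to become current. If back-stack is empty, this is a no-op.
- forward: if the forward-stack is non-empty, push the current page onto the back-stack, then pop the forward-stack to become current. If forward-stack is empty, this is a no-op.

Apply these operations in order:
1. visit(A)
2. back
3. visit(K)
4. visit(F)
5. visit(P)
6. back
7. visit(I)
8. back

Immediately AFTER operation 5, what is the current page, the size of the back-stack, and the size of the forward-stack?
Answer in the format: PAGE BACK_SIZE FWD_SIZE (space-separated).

After 1 (visit(A)): cur=A back=1 fwd=0
After 2 (back): cur=HOME back=0 fwd=1
After 3 (visit(K)): cur=K back=1 fwd=0
After 4 (visit(F)): cur=F back=2 fwd=0
After 5 (visit(P)): cur=P back=3 fwd=0

P 3 0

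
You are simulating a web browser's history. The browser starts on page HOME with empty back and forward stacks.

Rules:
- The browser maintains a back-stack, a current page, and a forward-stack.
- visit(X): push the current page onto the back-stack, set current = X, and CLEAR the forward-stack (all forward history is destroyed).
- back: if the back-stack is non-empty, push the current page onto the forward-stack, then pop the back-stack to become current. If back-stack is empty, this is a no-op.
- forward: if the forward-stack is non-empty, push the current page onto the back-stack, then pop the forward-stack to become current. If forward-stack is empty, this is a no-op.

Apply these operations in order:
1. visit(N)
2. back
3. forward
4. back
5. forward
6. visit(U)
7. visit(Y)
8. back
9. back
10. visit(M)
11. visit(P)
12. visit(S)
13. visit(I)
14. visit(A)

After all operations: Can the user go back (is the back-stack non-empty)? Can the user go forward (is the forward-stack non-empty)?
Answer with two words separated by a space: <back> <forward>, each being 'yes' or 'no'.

Answer: yes no

Derivation:
After 1 (visit(N)): cur=N back=1 fwd=0
After 2 (back): cur=HOME back=0 fwd=1
After 3 (forward): cur=N back=1 fwd=0
After 4 (back): cur=HOME back=0 fwd=1
After 5 (forward): cur=N back=1 fwd=0
After 6 (visit(U)): cur=U back=2 fwd=0
After 7 (visit(Y)): cur=Y back=3 fwd=0
After 8 (back): cur=U back=2 fwd=1
After 9 (back): cur=N back=1 fwd=2
After 10 (visit(M)): cur=M back=2 fwd=0
After 11 (visit(P)): cur=P back=3 fwd=0
After 12 (visit(S)): cur=S back=4 fwd=0
After 13 (visit(I)): cur=I back=5 fwd=0
After 14 (visit(A)): cur=A back=6 fwd=0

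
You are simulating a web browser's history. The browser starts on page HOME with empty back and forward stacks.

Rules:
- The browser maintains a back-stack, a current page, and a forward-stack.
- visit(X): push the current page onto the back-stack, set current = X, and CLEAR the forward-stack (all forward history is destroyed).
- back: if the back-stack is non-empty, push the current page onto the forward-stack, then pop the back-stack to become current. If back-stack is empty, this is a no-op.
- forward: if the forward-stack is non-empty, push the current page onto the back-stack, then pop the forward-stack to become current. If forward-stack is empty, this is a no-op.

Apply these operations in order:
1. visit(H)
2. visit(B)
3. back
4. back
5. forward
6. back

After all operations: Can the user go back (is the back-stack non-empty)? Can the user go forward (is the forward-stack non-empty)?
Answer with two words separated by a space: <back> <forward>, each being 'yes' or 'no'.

Answer: no yes

Derivation:
After 1 (visit(H)): cur=H back=1 fwd=0
After 2 (visit(B)): cur=B back=2 fwd=0
After 3 (back): cur=H back=1 fwd=1
After 4 (back): cur=HOME back=0 fwd=2
After 5 (forward): cur=H back=1 fwd=1
After 6 (back): cur=HOME back=0 fwd=2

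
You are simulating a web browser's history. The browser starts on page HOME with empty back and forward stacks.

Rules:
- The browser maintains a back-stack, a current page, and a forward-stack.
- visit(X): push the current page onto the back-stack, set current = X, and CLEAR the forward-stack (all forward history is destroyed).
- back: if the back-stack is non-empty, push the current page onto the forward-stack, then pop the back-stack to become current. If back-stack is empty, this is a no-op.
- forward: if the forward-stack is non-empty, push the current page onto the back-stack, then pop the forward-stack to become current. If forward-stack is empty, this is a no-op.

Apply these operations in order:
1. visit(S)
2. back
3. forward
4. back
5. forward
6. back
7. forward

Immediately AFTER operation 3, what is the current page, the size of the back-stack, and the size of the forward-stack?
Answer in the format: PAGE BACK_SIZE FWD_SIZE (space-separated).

After 1 (visit(S)): cur=S back=1 fwd=0
After 2 (back): cur=HOME back=0 fwd=1
After 3 (forward): cur=S back=1 fwd=0

S 1 0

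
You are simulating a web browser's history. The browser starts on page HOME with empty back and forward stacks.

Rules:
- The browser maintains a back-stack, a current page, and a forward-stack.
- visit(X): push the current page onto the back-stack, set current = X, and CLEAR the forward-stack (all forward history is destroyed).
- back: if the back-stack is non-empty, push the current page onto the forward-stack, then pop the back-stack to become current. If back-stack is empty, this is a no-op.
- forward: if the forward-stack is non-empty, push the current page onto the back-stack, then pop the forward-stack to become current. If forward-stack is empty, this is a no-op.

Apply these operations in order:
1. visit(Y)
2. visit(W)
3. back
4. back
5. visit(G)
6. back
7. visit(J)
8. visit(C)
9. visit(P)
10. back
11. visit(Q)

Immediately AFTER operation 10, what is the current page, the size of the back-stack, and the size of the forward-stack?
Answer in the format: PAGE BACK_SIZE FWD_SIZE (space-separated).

After 1 (visit(Y)): cur=Y back=1 fwd=0
After 2 (visit(W)): cur=W back=2 fwd=0
After 3 (back): cur=Y back=1 fwd=1
After 4 (back): cur=HOME back=0 fwd=2
After 5 (visit(G)): cur=G back=1 fwd=0
After 6 (back): cur=HOME back=0 fwd=1
After 7 (visit(J)): cur=J back=1 fwd=0
After 8 (visit(C)): cur=C back=2 fwd=0
After 9 (visit(P)): cur=P back=3 fwd=0
After 10 (back): cur=C back=2 fwd=1

C 2 1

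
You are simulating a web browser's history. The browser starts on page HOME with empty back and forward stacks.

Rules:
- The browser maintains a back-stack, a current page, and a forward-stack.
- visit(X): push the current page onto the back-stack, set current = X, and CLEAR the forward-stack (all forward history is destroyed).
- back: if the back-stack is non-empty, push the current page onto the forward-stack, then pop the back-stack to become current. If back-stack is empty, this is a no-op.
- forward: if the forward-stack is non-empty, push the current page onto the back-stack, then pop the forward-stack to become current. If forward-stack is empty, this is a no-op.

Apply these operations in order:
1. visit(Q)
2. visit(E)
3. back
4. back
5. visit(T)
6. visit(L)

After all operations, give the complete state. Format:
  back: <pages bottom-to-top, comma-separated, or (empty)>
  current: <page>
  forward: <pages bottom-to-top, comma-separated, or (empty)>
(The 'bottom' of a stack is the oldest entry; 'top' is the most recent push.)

Answer: back: HOME,T
current: L
forward: (empty)

Derivation:
After 1 (visit(Q)): cur=Q back=1 fwd=0
After 2 (visit(E)): cur=E back=2 fwd=0
After 3 (back): cur=Q back=1 fwd=1
After 4 (back): cur=HOME back=0 fwd=2
After 5 (visit(T)): cur=T back=1 fwd=0
After 6 (visit(L)): cur=L back=2 fwd=0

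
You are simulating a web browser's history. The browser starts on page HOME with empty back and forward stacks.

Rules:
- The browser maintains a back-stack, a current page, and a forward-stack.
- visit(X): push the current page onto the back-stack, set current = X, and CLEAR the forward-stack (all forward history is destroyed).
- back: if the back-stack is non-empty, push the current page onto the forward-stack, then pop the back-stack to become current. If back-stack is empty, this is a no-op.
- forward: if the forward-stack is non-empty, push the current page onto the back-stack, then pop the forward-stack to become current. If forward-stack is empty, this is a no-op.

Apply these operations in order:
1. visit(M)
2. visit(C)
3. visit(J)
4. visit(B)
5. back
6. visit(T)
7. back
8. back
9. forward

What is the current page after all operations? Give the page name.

After 1 (visit(M)): cur=M back=1 fwd=0
After 2 (visit(C)): cur=C back=2 fwd=0
After 3 (visit(J)): cur=J back=3 fwd=0
After 4 (visit(B)): cur=B back=4 fwd=0
After 5 (back): cur=J back=3 fwd=1
After 6 (visit(T)): cur=T back=4 fwd=0
After 7 (back): cur=J back=3 fwd=1
After 8 (back): cur=C back=2 fwd=2
After 9 (forward): cur=J back=3 fwd=1

Answer: J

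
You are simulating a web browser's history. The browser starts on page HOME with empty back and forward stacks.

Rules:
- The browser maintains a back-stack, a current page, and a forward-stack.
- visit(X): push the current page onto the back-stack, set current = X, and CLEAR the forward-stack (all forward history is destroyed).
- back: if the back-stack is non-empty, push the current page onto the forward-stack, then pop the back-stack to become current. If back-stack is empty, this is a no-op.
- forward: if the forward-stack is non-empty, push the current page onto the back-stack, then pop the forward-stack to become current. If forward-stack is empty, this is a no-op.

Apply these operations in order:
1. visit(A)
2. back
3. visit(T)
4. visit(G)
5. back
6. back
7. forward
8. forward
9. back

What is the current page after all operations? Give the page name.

After 1 (visit(A)): cur=A back=1 fwd=0
After 2 (back): cur=HOME back=0 fwd=1
After 3 (visit(T)): cur=T back=1 fwd=0
After 4 (visit(G)): cur=G back=2 fwd=0
After 5 (back): cur=T back=1 fwd=1
After 6 (back): cur=HOME back=0 fwd=2
After 7 (forward): cur=T back=1 fwd=1
After 8 (forward): cur=G back=2 fwd=0
After 9 (back): cur=T back=1 fwd=1

Answer: T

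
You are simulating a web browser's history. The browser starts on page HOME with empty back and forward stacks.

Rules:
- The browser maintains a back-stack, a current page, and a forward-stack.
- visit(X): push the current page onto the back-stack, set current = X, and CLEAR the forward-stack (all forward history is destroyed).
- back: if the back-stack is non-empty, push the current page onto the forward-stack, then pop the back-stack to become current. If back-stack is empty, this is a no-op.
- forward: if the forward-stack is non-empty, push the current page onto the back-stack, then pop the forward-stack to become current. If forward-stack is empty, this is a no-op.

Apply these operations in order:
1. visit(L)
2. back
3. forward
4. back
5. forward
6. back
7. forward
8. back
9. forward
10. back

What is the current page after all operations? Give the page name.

Answer: HOME

Derivation:
After 1 (visit(L)): cur=L back=1 fwd=0
After 2 (back): cur=HOME back=0 fwd=1
After 3 (forward): cur=L back=1 fwd=0
After 4 (back): cur=HOME back=0 fwd=1
After 5 (forward): cur=L back=1 fwd=0
After 6 (back): cur=HOME back=0 fwd=1
After 7 (forward): cur=L back=1 fwd=0
After 8 (back): cur=HOME back=0 fwd=1
After 9 (forward): cur=L back=1 fwd=0
After 10 (back): cur=HOME back=0 fwd=1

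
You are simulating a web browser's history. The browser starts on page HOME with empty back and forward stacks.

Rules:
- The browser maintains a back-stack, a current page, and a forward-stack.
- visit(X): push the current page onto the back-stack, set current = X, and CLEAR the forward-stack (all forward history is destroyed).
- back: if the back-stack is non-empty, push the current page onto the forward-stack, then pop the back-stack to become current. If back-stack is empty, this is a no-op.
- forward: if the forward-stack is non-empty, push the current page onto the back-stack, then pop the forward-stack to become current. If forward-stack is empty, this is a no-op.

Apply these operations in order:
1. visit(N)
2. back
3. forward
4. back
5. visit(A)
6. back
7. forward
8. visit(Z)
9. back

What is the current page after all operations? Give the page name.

After 1 (visit(N)): cur=N back=1 fwd=0
After 2 (back): cur=HOME back=0 fwd=1
After 3 (forward): cur=N back=1 fwd=0
After 4 (back): cur=HOME back=0 fwd=1
After 5 (visit(A)): cur=A back=1 fwd=0
After 6 (back): cur=HOME back=0 fwd=1
After 7 (forward): cur=A back=1 fwd=0
After 8 (visit(Z)): cur=Z back=2 fwd=0
After 9 (back): cur=A back=1 fwd=1

Answer: A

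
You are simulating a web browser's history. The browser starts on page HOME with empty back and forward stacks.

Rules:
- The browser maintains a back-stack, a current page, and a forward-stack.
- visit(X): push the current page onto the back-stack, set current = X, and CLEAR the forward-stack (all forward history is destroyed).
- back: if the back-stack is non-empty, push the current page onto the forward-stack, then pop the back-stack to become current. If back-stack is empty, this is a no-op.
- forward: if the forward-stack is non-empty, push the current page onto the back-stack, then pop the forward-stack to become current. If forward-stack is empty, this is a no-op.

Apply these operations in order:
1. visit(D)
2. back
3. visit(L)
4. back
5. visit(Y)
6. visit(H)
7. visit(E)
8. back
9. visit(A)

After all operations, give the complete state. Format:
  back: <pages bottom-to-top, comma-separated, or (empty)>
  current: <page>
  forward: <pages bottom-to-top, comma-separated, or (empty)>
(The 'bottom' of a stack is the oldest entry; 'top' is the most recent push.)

After 1 (visit(D)): cur=D back=1 fwd=0
After 2 (back): cur=HOME back=0 fwd=1
After 3 (visit(L)): cur=L back=1 fwd=0
After 4 (back): cur=HOME back=0 fwd=1
After 5 (visit(Y)): cur=Y back=1 fwd=0
After 6 (visit(H)): cur=H back=2 fwd=0
After 7 (visit(E)): cur=E back=3 fwd=0
After 8 (back): cur=H back=2 fwd=1
After 9 (visit(A)): cur=A back=3 fwd=0

Answer: back: HOME,Y,H
current: A
forward: (empty)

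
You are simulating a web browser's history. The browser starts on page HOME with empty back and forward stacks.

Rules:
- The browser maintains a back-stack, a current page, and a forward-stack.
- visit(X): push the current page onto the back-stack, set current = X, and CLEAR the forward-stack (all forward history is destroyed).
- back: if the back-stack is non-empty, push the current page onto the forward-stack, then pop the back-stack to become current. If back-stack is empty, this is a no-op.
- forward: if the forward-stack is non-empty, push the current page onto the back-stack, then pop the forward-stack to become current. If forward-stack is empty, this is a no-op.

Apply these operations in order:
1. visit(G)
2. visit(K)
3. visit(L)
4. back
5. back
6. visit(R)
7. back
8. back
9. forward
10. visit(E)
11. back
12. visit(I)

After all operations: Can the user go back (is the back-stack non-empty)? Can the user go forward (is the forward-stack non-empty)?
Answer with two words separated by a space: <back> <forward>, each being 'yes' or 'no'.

Answer: yes no

Derivation:
After 1 (visit(G)): cur=G back=1 fwd=0
After 2 (visit(K)): cur=K back=2 fwd=0
After 3 (visit(L)): cur=L back=3 fwd=0
After 4 (back): cur=K back=2 fwd=1
After 5 (back): cur=G back=1 fwd=2
After 6 (visit(R)): cur=R back=2 fwd=0
After 7 (back): cur=G back=1 fwd=1
After 8 (back): cur=HOME back=0 fwd=2
After 9 (forward): cur=G back=1 fwd=1
After 10 (visit(E)): cur=E back=2 fwd=0
After 11 (back): cur=G back=1 fwd=1
After 12 (visit(I)): cur=I back=2 fwd=0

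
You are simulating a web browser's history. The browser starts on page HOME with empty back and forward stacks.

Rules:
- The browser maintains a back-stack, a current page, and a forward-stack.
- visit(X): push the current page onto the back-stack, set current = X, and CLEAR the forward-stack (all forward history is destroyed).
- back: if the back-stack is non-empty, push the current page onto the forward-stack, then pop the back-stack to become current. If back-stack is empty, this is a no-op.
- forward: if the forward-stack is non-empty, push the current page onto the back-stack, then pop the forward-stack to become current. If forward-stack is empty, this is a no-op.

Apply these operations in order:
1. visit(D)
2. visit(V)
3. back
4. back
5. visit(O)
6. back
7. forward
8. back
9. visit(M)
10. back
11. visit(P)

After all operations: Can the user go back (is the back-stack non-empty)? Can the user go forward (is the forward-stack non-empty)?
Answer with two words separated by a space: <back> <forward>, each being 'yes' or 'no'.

After 1 (visit(D)): cur=D back=1 fwd=0
After 2 (visit(V)): cur=V back=2 fwd=0
After 3 (back): cur=D back=1 fwd=1
After 4 (back): cur=HOME back=0 fwd=2
After 5 (visit(O)): cur=O back=1 fwd=0
After 6 (back): cur=HOME back=0 fwd=1
After 7 (forward): cur=O back=1 fwd=0
After 8 (back): cur=HOME back=0 fwd=1
After 9 (visit(M)): cur=M back=1 fwd=0
After 10 (back): cur=HOME back=0 fwd=1
After 11 (visit(P)): cur=P back=1 fwd=0

Answer: yes no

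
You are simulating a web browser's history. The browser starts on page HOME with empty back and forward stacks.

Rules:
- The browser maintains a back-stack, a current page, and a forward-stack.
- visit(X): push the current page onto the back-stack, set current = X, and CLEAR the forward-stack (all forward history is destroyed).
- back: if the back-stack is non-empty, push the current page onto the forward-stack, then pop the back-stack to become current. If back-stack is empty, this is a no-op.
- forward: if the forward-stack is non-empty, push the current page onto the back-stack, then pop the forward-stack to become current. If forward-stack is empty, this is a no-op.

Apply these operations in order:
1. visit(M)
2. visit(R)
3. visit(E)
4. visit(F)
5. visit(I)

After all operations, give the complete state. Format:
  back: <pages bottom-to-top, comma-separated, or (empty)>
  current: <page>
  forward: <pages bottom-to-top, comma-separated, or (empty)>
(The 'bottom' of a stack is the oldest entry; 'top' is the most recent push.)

After 1 (visit(M)): cur=M back=1 fwd=0
After 2 (visit(R)): cur=R back=2 fwd=0
After 3 (visit(E)): cur=E back=3 fwd=0
After 4 (visit(F)): cur=F back=4 fwd=0
After 5 (visit(I)): cur=I back=5 fwd=0

Answer: back: HOME,M,R,E,F
current: I
forward: (empty)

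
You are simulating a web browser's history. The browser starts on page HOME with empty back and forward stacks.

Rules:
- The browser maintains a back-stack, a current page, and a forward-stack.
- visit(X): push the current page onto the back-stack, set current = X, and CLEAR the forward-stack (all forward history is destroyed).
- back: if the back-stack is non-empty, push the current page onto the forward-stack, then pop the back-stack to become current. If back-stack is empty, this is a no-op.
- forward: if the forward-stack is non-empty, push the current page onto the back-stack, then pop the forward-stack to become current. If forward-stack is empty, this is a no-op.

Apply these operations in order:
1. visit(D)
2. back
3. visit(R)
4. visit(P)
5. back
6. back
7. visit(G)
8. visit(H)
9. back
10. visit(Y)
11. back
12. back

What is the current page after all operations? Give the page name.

Answer: HOME

Derivation:
After 1 (visit(D)): cur=D back=1 fwd=0
After 2 (back): cur=HOME back=0 fwd=1
After 3 (visit(R)): cur=R back=1 fwd=0
After 4 (visit(P)): cur=P back=2 fwd=0
After 5 (back): cur=R back=1 fwd=1
After 6 (back): cur=HOME back=0 fwd=2
After 7 (visit(G)): cur=G back=1 fwd=0
After 8 (visit(H)): cur=H back=2 fwd=0
After 9 (back): cur=G back=1 fwd=1
After 10 (visit(Y)): cur=Y back=2 fwd=0
After 11 (back): cur=G back=1 fwd=1
After 12 (back): cur=HOME back=0 fwd=2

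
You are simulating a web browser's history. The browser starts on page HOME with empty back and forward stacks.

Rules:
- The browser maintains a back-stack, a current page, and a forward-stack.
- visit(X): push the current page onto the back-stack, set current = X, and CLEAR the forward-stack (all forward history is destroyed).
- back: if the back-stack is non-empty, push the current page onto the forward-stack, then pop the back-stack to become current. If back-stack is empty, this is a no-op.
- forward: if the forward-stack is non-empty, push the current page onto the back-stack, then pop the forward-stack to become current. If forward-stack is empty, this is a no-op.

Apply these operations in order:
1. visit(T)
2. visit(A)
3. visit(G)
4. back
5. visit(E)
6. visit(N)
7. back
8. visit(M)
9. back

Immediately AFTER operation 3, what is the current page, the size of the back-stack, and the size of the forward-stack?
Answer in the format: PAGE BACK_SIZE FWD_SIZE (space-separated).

After 1 (visit(T)): cur=T back=1 fwd=0
After 2 (visit(A)): cur=A back=2 fwd=0
After 3 (visit(G)): cur=G back=3 fwd=0

G 3 0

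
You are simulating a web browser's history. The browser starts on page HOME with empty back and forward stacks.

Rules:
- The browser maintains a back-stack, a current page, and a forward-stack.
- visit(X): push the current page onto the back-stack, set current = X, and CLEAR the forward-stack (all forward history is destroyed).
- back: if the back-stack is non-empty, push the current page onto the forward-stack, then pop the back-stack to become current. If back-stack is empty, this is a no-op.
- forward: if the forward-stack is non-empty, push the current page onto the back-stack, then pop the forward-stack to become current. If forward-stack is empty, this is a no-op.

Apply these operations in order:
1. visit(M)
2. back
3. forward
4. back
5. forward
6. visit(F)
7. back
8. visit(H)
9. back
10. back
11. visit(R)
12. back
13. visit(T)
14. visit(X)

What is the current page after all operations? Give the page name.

Answer: X

Derivation:
After 1 (visit(M)): cur=M back=1 fwd=0
After 2 (back): cur=HOME back=0 fwd=1
After 3 (forward): cur=M back=1 fwd=0
After 4 (back): cur=HOME back=0 fwd=1
After 5 (forward): cur=M back=1 fwd=0
After 6 (visit(F)): cur=F back=2 fwd=0
After 7 (back): cur=M back=1 fwd=1
After 8 (visit(H)): cur=H back=2 fwd=0
After 9 (back): cur=M back=1 fwd=1
After 10 (back): cur=HOME back=0 fwd=2
After 11 (visit(R)): cur=R back=1 fwd=0
After 12 (back): cur=HOME back=0 fwd=1
After 13 (visit(T)): cur=T back=1 fwd=0
After 14 (visit(X)): cur=X back=2 fwd=0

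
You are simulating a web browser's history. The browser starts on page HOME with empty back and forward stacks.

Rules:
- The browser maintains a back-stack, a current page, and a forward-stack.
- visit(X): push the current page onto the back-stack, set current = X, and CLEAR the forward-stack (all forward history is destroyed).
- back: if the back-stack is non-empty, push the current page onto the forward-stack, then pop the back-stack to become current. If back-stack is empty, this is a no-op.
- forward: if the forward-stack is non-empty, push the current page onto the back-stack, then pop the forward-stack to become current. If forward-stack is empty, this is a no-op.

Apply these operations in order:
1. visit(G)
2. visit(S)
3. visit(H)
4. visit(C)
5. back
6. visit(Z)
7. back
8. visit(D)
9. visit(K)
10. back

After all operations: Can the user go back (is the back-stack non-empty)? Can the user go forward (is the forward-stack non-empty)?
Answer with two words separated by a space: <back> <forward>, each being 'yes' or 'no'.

Answer: yes yes

Derivation:
After 1 (visit(G)): cur=G back=1 fwd=0
After 2 (visit(S)): cur=S back=2 fwd=0
After 3 (visit(H)): cur=H back=3 fwd=0
After 4 (visit(C)): cur=C back=4 fwd=0
After 5 (back): cur=H back=3 fwd=1
After 6 (visit(Z)): cur=Z back=4 fwd=0
After 7 (back): cur=H back=3 fwd=1
After 8 (visit(D)): cur=D back=4 fwd=0
After 9 (visit(K)): cur=K back=5 fwd=0
After 10 (back): cur=D back=4 fwd=1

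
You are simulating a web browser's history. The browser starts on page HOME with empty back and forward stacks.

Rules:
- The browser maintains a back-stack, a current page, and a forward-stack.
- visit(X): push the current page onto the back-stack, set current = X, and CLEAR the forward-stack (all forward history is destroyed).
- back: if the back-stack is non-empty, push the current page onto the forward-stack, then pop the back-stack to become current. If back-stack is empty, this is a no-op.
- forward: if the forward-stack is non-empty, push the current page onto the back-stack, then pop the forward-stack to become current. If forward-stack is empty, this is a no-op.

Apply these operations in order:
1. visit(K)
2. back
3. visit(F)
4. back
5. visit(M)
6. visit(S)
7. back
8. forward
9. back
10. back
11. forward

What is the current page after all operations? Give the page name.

Answer: M

Derivation:
After 1 (visit(K)): cur=K back=1 fwd=0
After 2 (back): cur=HOME back=0 fwd=1
After 3 (visit(F)): cur=F back=1 fwd=0
After 4 (back): cur=HOME back=0 fwd=1
After 5 (visit(M)): cur=M back=1 fwd=0
After 6 (visit(S)): cur=S back=2 fwd=0
After 7 (back): cur=M back=1 fwd=1
After 8 (forward): cur=S back=2 fwd=0
After 9 (back): cur=M back=1 fwd=1
After 10 (back): cur=HOME back=0 fwd=2
After 11 (forward): cur=M back=1 fwd=1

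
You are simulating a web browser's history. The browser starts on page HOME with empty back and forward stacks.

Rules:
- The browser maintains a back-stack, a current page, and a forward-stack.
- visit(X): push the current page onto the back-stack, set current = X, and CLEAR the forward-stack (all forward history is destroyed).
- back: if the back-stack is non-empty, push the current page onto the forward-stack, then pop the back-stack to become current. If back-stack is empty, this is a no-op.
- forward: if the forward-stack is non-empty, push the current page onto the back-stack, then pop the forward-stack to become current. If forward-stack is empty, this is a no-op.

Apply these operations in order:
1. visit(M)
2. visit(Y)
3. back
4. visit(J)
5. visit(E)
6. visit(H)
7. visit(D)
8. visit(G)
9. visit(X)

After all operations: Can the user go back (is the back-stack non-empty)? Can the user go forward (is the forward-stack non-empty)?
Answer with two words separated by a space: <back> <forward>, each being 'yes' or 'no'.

After 1 (visit(M)): cur=M back=1 fwd=0
After 2 (visit(Y)): cur=Y back=2 fwd=0
After 3 (back): cur=M back=1 fwd=1
After 4 (visit(J)): cur=J back=2 fwd=0
After 5 (visit(E)): cur=E back=3 fwd=0
After 6 (visit(H)): cur=H back=4 fwd=0
After 7 (visit(D)): cur=D back=5 fwd=0
After 8 (visit(G)): cur=G back=6 fwd=0
After 9 (visit(X)): cur=X back=7 fwd=0

Answer: yes no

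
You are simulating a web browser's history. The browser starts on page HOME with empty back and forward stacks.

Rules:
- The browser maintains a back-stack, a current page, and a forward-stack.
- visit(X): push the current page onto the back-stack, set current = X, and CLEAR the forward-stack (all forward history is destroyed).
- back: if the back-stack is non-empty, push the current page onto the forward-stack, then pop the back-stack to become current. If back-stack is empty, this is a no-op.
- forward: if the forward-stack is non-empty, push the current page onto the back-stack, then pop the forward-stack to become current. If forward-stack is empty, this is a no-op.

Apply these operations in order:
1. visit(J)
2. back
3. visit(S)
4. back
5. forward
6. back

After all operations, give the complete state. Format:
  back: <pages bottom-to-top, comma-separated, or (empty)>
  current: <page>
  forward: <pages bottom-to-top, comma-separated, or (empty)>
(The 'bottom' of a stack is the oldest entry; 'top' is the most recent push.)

Answer: back: (empty)
current: HOME
forward: S

Derivation:
After 1 (visit(J)): cur=J back=1 fwd=0
After 2 (back): cur=HOME back=0 fwd=1
After 3 (visit(S)): cur=S back=1 fwd=0
After 4 (back): cur=HOME back=0 fwd=1
After 5 (forward): cur=S back=1 fwd=0
After 6 (back): cur=HOME back=0 fwd=1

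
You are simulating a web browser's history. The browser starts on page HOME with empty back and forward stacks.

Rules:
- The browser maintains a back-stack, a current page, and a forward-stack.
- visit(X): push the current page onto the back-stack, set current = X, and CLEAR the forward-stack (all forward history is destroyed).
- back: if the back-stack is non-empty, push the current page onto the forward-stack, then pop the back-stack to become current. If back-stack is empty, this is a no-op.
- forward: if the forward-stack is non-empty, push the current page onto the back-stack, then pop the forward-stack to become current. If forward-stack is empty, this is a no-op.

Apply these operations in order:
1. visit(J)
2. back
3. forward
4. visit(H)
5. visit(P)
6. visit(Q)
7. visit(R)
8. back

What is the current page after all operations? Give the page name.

After 1 (visit(J)): cur=J back=1 fwd=0
After 2 (back): cur=HOME back=0 fwd=1
After 3 (forward): cur=J back=1 fwd=0
After 4 (visit(H)): cur=H back=2 fwd=0
After 5 (visit(P)): cur=P back=3 fwd=0
After 6 (visit(Q)): cur=Q back=4 fwd=0
After 7 (visit(R)): cur=R back=5 fwd=0
After 8 (back): cur=Q back=4 fwd=1

Answer: Q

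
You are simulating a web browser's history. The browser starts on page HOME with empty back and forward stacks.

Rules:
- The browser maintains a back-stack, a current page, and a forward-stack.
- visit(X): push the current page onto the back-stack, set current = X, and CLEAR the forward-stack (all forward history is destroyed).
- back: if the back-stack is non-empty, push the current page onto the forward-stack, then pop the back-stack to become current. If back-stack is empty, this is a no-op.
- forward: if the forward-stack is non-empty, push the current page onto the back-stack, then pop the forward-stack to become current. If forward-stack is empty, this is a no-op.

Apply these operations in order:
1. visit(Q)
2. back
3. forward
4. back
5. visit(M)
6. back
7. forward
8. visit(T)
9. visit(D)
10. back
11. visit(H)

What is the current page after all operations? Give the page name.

Answer: H

Derivation:
After 1 (visit(Q)): cur=Q back=1 fwd=0
After 2 (back): cur=HOME back=0 fwd=1
After 3 (forward): cur=Q back=1 fwd=0
After 4 (back): cur=HOME back=0 fwd=1
After 5 (visit(M)): cur=M back=1 fwd=0
After 6 (back): cur=HOME back=0 fwd=1
After 7 (forward): cur=M back=1 fwd=0
After 8 (visit(T)): cur=T back=2 fwd=0
After 9 (visit(D)): cur=D back=3 fwd=0
After 10 (back): cur=T back=2 fwd=1
After 11 (visit(H)): cur=H back=3 fwd=0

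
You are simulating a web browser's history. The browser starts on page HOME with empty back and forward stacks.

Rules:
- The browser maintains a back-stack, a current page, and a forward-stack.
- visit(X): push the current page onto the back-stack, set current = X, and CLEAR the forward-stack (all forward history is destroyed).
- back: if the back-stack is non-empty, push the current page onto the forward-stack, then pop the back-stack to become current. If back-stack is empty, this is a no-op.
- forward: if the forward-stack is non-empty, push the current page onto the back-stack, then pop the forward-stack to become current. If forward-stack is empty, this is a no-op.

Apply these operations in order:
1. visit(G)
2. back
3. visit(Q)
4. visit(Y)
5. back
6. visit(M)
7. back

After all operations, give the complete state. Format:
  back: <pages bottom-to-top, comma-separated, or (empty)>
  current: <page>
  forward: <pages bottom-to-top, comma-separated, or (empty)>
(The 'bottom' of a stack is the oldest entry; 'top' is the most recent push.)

After 1 (visit(G)): cur=G back=1 fwd=0
After 2 (back): cur=HOME back=0 fwd=1
After 3 (visit(Q)): cur=Q back=1 fwd=0
After 4 (visit(Y)): cur=Y back=2 fwd=0
After 5 (back): cur=Q back=1 fwd=1
After 6 (visit(M)): cur=M back=2 fwd=0
After 7 (back): cur=Q back=1 fwd=1

Answer: back: HOME
current: Q
forward: M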